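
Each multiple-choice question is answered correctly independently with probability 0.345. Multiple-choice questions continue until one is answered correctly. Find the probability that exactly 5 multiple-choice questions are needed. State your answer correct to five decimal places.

0.06350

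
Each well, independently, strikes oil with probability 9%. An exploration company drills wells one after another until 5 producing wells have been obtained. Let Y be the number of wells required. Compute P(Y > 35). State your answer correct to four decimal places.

0.7968

Needing more than 35 wells ⇔ fewer than 5 successes in the first 35. With X ~ Binomial(35, 0.09), P(Y > 35) = P(X ≤ 4).
  k=0: C(35,0)·0.09^0·0.91^35 = 0.036851
  k=1: C(35,1)·0.09^1·0.91^34 = 0.127561
  k=2: C(35,2)·0.09^2·0.91^33 = 0.214471
  k=3: C(35,3)·0.09^3·0.91^32 = 0.233325
  k=4: C(35,4)·0.09^4·0.91^31 = 0.184609
P(X ≤ 4) = 0.796817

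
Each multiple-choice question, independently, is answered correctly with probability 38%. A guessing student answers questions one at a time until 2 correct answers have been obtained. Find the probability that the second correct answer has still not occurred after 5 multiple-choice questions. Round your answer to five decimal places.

Needing more than 5 multiple-choice questions ⇔ fewer than 2 successes in the first 5. With X ~ Binomial(5, 0.38), P(Y > 5) = P(X ≤ 1).
  k=0: C(5,0)·0.38^0·0.62^5 = 0.0916133
  k=1: C(5,1)·0.38^1·0.62^4 = 0.2807504
P(X ≤ 1) = 0.3723637

0.37236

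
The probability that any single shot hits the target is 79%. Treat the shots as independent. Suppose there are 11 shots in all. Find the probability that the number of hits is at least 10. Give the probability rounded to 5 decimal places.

X ~ Binomial(11, 0.79); P(X ≥ 10) = Σ C(11,k) p^k (1−p)^(11−k) over k:
  k=10: C(11,10)·0.79^10·0.21^1 = 0.2187172
  k=11: C(11,11)·0.79^11·0.21^0 = 0.0747994
Total = 0.2935166

0.29352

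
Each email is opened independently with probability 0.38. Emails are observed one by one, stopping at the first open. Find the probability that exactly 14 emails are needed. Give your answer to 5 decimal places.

Geometric (trials to first success), p = 0.38.
P(Y = 14) = (1−p)^13 · p = 0.0020003 · 0.38 = 0.0007601

0.00076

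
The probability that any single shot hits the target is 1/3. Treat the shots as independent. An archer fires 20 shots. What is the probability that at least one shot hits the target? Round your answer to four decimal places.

0.9997

P(at least one) = 1 − P(none) = 1 − (1 − 0.333333)^20
= 1 − 0.000301 = 0.999699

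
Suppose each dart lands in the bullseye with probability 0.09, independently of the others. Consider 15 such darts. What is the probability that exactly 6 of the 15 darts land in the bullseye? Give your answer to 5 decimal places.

0.00114

X ~ Binomial(n=15, p=0.09).
P(X=6) = C(15,6) · p^6 · (1−p)^9
= 5005 · 5.3144e-07 · 0.42793 = 0.0011382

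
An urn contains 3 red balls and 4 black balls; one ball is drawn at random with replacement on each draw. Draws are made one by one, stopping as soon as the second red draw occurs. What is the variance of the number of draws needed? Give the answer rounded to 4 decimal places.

Y = total draws until the second success; negative binomial with r=2, p=0.428571.
Var(Y) = r(1−p)/p² = 2·0.571429 / 0.428571² = 6.222222

6.2222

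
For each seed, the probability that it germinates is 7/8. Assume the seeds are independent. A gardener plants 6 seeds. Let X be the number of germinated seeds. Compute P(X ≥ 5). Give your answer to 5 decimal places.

X ~ Binomial(6, 0.875); P(X ≥ 5) = Σ C(6,k) p^k (1−p)^(6−k) over k:
  k=5: C(6,5)·0.875^5·0.125^1 = 0.3846817
  k=6: C(6,6)·0.875^6·0.125^0 = 0.4487953
Total = 0.8334770

0.83348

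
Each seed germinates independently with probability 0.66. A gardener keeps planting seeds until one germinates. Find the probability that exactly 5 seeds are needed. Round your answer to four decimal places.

0.0088

Geometric (trials to first success), p = 0.66.
P(Y = 5) = (1−p)^4 · p = 0.013363 · 0.66 = 0.008820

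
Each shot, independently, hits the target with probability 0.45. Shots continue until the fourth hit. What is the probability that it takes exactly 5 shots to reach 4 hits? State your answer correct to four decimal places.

0.0902

Y = trial on which the fourth success occurs; negative binomial, r=4, p=0.45.
P(Y=5) = C(4,3) · p^4 · (1−p)^1
= 4 · 0.041006 · 0.55 = 0.090214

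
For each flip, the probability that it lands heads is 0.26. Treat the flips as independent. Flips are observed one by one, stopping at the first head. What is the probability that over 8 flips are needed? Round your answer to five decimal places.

0.08992

Y = number of flips to the first success; geometric, p = 0.26.
P(Y > 8) = P(first 8 all fail) = (1−p)^8 = 0.0899195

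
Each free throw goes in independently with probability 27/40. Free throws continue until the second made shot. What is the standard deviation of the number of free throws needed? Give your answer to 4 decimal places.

Y = total free throws until the second success; negative binomial with r=2, p=0.675.
SD(Y) = √[r(1−p)/p²] = √(1.426612) = 1.194409

1.1944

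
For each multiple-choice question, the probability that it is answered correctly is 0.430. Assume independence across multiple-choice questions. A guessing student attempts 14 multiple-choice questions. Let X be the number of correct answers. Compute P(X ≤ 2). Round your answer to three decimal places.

0.024

X ~ Binomial(14, 0.43); P(X ≤ 2) = Σ C(14,k) p^k (1−p)^(14−k) over k:
  k=0: C(14,0)·0.43^0·0.57^14 = 0.00038
  k=1: C(14,1)·0.43^1·0.57^13 = 0.00404
  k=2: C(14,2)·0.43^2·0.57^12 = 0.01979
Total = 0.02421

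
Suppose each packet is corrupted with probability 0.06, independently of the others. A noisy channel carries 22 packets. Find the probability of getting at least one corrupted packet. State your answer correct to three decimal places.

0.744

P(at least one) = 1 − P(none) = 1 − (1 − 0.06)^22
= 1 − 0.25634 = 0.74366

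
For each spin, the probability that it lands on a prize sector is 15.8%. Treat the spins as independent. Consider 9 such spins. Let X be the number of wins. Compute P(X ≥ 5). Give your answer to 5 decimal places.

0.00708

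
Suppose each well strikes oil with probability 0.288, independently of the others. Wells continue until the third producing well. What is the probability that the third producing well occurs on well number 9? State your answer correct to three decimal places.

Y = trial on which the third success occurs; negative binomial, r=3, p=0.288.
P(Y=9) = C(8,2) · p^3 · (1−p)^6
= 28 · 0.023888 · 0.13028 = 0.08714

0.087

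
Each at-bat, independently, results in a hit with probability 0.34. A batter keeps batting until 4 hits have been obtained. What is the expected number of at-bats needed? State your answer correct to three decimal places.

11.765

Y = total at-bats until the fourth success; negative binomial with r=4, p=0.34.
E[Y] = r / p = 4 / 0.34 = 11.76471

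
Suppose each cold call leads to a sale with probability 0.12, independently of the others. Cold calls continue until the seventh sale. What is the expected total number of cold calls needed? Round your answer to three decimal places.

Y = total cold calls until the seventh success; negative binomial with r=7, p=0.12.
E[Y] = r / p = 7 / 0.12 = 58.33333

58.333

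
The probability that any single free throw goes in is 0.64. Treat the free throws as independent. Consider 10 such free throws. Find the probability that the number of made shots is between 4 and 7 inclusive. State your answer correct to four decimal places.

X ~ Binomial(10, 0.64); P(4 ≤ X ≤ 7) = Σ C(10,k) p^k (1−p)^(10−k) over k:
  k=4: C(10,4)·0.64^4·0.36^6 = 0.076693
  k=5: C(10,5)·0.64^5·0.36^5 = 0.163611
  k=6: C(10,6)·0.64^6·0.36^4 = 0.242387
  k=7: C(10,7)·0.64^7·0.36^3 = 0.246234
Total = 0.728925

0.7289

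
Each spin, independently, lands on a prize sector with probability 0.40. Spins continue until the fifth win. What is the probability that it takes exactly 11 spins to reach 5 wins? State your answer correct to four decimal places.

Y = trial on which the fifth success occurs; negative binomial, r=5, p=0.40.
P(Y=11) = C(10,4) · p^5 · (1−p)^6
= 210 · 0.01024 · 0.046656 = 0.100329

0.1003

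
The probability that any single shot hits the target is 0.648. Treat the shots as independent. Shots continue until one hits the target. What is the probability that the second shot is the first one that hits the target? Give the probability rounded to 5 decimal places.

Geometric (trials to first success), p = 0.648.
P(Y = 2) = (1−p)^1 · p = 0.352 · 0.648 = 0.2280960

0.22810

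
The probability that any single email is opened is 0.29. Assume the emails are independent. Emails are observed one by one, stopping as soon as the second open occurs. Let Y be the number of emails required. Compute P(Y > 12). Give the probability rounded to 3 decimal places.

0.097

Needing more than 12 emails ⇔ fewer than 2 successes in the first 12. With X ~ Binomial(12, 0.29), P(Y > 12) = P(X ≤ 1).
  k=0: C(12,0)·0.29^0·0.71^12 = 0.01641
  k=1: C(12,1)·0.29^1·0.71^11 = 0.08043
P(X ≤ 1) = 0.09684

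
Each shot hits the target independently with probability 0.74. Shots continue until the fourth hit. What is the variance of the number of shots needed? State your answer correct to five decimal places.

Y = total shots until the fourth success; negative binomial with r=4, p=0.74.
Var(Y) = r(1−p)/p² = 4·0.26 / 0.74² = 1.8991965

1.89920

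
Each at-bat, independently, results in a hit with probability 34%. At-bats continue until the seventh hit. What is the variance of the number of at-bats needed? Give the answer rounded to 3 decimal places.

39.965

Y = total at-bats until the seventh success; negative binomial with r=7, p=0.34.
Var(Y) = r(1−p)/p² = 7·0.66 / 0.34² = 39.96540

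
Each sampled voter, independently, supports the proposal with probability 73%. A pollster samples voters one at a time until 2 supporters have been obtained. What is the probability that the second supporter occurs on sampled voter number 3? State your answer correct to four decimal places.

Y = trial on which the second success occurs; negative binomial, r=2, p=0.73.
P(Y=3) = C(2,1) · p^2 · (1−p)^1
= 2 · 0.5329 · 0.27 = 0.287766

0.2878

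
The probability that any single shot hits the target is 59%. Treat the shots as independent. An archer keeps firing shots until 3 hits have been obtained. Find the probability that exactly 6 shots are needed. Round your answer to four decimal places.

0.1415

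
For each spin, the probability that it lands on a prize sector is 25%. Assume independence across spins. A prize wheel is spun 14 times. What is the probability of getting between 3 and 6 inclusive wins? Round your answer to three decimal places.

X ~ Binomial(14, 0.25); P(3 ≤ X ≤ 6) = Σ C(14,k) p^k (1−p)^(14−k) over k:
  k=3: C(14,3)·0.25^3·0.75^11 = 0.24021
  k=4: C(14,4)·0.25^4·0.75^10 = 0.22019
  k=5: C(14,5)·0.25^5·0.75^9 = 0.14680
  k=6: C(14,6)·0.25^6·0.75^8 = 0.07340
Total = 0.68060

0.681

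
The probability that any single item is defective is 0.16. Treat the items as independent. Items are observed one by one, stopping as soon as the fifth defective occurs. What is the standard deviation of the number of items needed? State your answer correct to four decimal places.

Y = total items until the fifth success; negative binomial with r=5, p=0.16.
SD(Y) = √[r(1−p)/p²] = √(164.062500) = 12.808688

12.8087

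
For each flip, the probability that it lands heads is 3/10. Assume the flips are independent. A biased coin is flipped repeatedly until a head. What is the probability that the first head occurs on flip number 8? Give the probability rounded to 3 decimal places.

0.025

Geometric (trials to first success), p = 0.30.
P(Y = 8) = (1−p)^7 · p = 0.082354 · 0.30 = 0.02471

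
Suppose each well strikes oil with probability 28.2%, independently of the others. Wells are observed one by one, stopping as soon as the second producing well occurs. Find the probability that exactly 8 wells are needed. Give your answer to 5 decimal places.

Y = trial on which the second success occurs; negative binomial, r=2, p=0.282.
P(Y=8) = C(7,1) · p^2 · (1−p)^6
= 7 · 0.079524 · 0.13701 = 0.0762681

0.07627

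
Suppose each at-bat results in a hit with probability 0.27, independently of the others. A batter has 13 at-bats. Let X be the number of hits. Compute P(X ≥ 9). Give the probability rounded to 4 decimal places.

0.0018

X ~ Binomial(13, 0.27); P(X ≥ 9) = Σ C(13,k) p^k (1−p)^(13−k) over k:
  k=9: C(13,9)·0.27^9·0.73^4 = 0.001548
  k=10: C(13,10)·0.27^10·0.73^3 = 0.000229
  k=11: C(13,11)·0.27^11·0.73^2 = 0.000023
  k=12: C(13,12)·0.27^12·0.73^1 = 0.000001
  k=13: C(13,13)·0.27^13·0.73^0 = 0.000000
Total = 0.001802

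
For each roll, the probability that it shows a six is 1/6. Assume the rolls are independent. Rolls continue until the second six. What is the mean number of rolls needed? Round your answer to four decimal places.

Y = total rolls until the second success; negative binomial with r=2, p=0.166667.
E[Y] = r / p = 2 / 0.166667 = 12.000000

12.0000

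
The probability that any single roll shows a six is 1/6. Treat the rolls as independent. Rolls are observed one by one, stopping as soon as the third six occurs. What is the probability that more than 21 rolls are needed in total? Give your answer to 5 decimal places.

Needing more than 21 rolls ⇔ fewer than 3 successes in the first 21. With X ~ Binomial(21, 0.166667), P(Y > 21) = P(X ≤ 2).
  k=0: C(21,0)·0.166667^0·0.833333^21 = 0.0217367
  k=1: C(21,1)·0.166667^1·0.833333^20 = 0.0912942
  k=2: C(21,2)·0.166667^2·0.833333^19 = 0.1825884
P(X ≤ 2) = 0.2956193

0.29562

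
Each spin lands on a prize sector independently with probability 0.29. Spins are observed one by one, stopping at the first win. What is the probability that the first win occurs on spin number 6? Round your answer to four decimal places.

0.0523

Geometric (trials to first success), p = 0.29.
P(Y = 6) = (1−p)^5 · p = 0.18042 · 0.29 = 0.052323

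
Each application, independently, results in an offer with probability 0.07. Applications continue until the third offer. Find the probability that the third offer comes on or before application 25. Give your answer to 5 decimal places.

0.25344

Finishing within 25 applications ⇔ at least 3 successes in the first 25. With X ~ Binomial(25, 0.07), P(Y ≤ 25) = 1 − P(X ≤ 2).
  k=0: C(25,0)·0.07^0·0.93^25 = 0.1629573
  k=1: C(25,1)·0.07^1·0.93^24 = 0.3066400
  k=2: C(25,2)·0.07^2·0.93^23 = 0.2769652
1 − 0.7465624 = 0.2534376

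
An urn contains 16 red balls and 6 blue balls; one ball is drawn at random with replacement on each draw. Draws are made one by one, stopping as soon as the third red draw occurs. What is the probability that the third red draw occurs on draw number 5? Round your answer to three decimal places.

0.172

Y = trial on which the third success occurs; negative binomial, r=3, p=0.727273.
P(Y=5) = C(4,2) · p^3 · (1−p)^2
= 6 · 0.38467 · 0.07438 = 0.17167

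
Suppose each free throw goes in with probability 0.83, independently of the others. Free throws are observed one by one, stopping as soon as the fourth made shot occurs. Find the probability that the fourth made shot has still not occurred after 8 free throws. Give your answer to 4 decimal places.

0.0050

Needing more than 8 free throws ⇔ fewer than 4 successes in the first 8. With X ~ Binomial(8, 0.83), P(Y > 8) = P(X ≤ 3).
  k=0: C(8,0)·0.83^0·0.17^8 = 0.000001
  k=1: C(8,1)·0.83^1·0.17^7 = 0.000027
  k=2: C(8,2)·0.83^2·0.17^6 = 0.000466
  k=3: C(8,3)·0.83^3·0.17^5 = 0.004546
P(X ≤ 3) = 0.005040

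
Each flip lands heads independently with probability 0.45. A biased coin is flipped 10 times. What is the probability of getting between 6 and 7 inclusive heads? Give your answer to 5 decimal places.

X ~ Binomial(10, 0.45); P(6 ≤ X ≤ 7) = Σ C(10,k) p^k (1−p)^(10−k) over k:
  k=6: C(10,6)·0.45^6·0.55^4 = 0.1595678
  k=7: C(10,7)·0.45^7·0.55^3 = 0.0746031
Total = 0.2341709

0.23417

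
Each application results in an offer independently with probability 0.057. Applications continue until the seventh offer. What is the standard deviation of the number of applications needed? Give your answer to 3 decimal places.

45.074

Y = total applications until the seventh success; negative binomial with r=7, p=0.057.
SD(Y) = √[r(1−p)/p²] = √(2031.70206) = 45.07441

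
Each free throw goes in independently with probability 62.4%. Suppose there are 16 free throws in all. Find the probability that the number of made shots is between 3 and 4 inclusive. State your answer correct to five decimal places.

X ~ Binomial(16, 0.624); P(3 ≤ X ≤ 4) = Σ C(16,k) p^k (1−p)^(16−k) over k:
  k=3: C(16,3)·0.624^3·0.376^13 = 0.0004085
  k=4: C(16,4)·0.624^4·0.376^12 = 0.0022033
Total = 0.0026117

0.00261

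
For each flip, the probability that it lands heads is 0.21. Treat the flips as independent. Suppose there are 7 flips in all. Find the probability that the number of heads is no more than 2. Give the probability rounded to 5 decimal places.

0.83434

X ~ Binomial(7, 0.21); P(X ≤ 2) = Σ C(7,k) p^k (1−p)^(7−k) over k:
  k=0: C(7,0)·0.21^0·0.79^7 = 0.1920391
  k=1: C(7,1)·0.21^1·0.79^6 = 0.3573386
  k=2: C(7,2)·0.21^2·0.79^5 = 0.2849662
Total = 0.8343438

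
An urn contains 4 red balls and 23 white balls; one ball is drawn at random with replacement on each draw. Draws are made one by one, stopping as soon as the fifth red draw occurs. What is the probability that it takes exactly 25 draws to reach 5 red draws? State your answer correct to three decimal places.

Y = trial on which the fifth success occurs; negative binomial, r=5, p=0.148148.
P(Y=25) = C(24,4) · p^5 · (1−p)^20
= 10626 · 7.1364e-05 · 0.040484 = 0.03070

0.031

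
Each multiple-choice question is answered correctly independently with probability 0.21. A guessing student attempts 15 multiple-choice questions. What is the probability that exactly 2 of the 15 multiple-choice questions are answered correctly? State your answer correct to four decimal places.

0.2162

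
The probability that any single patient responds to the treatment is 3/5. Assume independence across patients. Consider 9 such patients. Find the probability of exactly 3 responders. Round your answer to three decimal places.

X ~ Binomial(n=9, p=0.60).
P(X=3) = C(9,3) · p^3 · (1−p)^6
= 84 · 0.216 · 0.004096 = 0.07432

0.074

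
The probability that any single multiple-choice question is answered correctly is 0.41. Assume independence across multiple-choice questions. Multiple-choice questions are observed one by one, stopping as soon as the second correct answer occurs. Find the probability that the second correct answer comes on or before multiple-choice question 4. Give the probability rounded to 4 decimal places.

Finishing within 4 multiple-choice questions ⇔ at least 2 successes in the first 4. With X ~ Binomial(4, 0.41), P(Y ≤ 4) = 1 − P(X ≤ 1).
  k=0: C(4,0)·0.41^0·0.59^4 = 0.121174
  k=1: C(4,1)·0.41^1·0.59^3 = 0.336822
1 − 0.457995 = 0.542005

0.5420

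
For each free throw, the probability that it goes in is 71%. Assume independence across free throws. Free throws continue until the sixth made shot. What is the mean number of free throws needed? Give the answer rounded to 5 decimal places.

8.45070

Y = total free throws until the sixth success; negative binomial with r=6, p=0.71.
E[Y] = r / p = 6 / 0.71 = 8.4507042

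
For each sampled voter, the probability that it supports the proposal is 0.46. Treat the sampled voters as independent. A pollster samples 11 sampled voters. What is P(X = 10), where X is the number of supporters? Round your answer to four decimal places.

0.0025

X ~ Binomial(n=11, p=0.46).
P(X=10) = C(11,10) · p^10 · (1−p)^1
= 11 · 0.00042421 · 0.54 = 0.002520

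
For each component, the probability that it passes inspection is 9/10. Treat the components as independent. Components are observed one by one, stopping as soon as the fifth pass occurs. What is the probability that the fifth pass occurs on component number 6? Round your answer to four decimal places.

0.2952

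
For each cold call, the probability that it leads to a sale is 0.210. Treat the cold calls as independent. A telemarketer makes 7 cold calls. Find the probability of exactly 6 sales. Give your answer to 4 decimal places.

0.0005

X ~ Binomial(n=7, p=0.21).
P(X=6) = C(7,6) · p^6 · (1−p)^1
= 7 · 8.5766e-05 · 0.79 = 0.000474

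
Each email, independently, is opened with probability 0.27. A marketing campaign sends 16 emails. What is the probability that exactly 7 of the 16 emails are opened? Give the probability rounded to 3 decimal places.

X ~ Binomial(n=16, p=0.27).
P(X=7) = C(16,7) · p^7 · (1−p)^9
= 11440 · 0.0001046 · 0.058872 = 0.07045

0.070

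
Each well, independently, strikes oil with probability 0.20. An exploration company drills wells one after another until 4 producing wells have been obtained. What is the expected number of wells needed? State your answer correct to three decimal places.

20.000

Y = total wells until the fourth success; negative binomial with r=4, p=0.20.
E[Y] = r / p = 4 / 0.20 = 20.00000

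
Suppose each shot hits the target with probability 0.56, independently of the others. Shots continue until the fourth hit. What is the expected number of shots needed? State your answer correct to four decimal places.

7.1429

Y = total shots until the fourth success; negative binomial with r=4, p=0.56.
E[Y] = r / p = 4 / 0.56 = 7.142857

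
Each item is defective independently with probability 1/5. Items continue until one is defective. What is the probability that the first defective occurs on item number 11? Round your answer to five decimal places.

0.02147

Geometric (trials to first success), p = 0.20.
P(Y = 11) = (1−p)^10 · p = 0.10737 · 0.20 = 0.0214748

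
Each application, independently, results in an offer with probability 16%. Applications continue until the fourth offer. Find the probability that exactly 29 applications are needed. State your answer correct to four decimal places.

0.0275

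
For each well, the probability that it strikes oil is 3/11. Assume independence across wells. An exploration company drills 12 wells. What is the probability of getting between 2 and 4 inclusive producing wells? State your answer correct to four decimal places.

X ~ Binomial(12, 0.272727); P(2 ≤ X ≤ 4) = Σ C(12,k) p^k (1−p)^(12−k) over k:
  k=2: C(12,2)·0.272727^2·0.727273^10 = 0.203224
  k=3: C(12,3)·0.272727^3·0.727273^9 = 0.254029
  k=4: C(12,4)·0.272727^4·0.727273^8 = 0.214337
Total = 0.671590

0.6716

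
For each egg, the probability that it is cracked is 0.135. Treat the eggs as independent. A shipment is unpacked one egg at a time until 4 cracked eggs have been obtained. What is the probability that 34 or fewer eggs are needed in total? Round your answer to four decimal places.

0.6916

Finishing within 34 eggs ⇔ at least 4 successes in the first 34. With X ~ Binomial(34, 0.135), P(Y ≤ 34) = 1 − P(X ≤ 3).
  k=0: C(34,0)·0.135^0·0.865^34 = 0.007220
  k=1: C(34,1)·0.135^1·0.865^33 = 0.038313
  k=2: C(34,2)·0.135^2·0.865^32 = 0.098661
  k=3: C(34,3)·0.135^3·0.865^31 = 0.164245
1 − 0.308439 = 0.691561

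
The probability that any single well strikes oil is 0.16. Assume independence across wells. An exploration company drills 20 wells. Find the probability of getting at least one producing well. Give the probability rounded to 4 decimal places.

P(at least one) = 1 − P(none) = 1 − (1 − 0.16)^20
= 1 − 0.030590 = 0.969410

0.9694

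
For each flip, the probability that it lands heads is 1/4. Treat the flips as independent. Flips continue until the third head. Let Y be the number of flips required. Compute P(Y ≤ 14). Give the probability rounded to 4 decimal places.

0.7189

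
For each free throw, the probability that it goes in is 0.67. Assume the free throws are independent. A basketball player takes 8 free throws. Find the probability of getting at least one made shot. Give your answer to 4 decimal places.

P(at least one) = 1 − P(none) = 1 − (1 − 0.67)^8
= 1 − 0.000141 = 0.999859

0.9999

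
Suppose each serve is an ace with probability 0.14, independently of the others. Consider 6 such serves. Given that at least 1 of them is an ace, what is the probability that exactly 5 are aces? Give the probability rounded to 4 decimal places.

X ~ Binomial(6, 0.14). Want P(X=5 | X≥1) = P(X=5) / P(X≥1).
P(X=5) = C(6,5)·0.14^5·0.86^1 = 0.000278
P(X≥1) = 1 − 0.404567 = 0.595433
Ratio = 0.000278 / 0.595433 = 0.000466

0.0005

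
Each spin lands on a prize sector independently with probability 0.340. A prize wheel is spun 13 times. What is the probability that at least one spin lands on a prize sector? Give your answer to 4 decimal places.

0.9955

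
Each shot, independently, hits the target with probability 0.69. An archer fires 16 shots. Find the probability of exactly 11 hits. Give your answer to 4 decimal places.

X ~ Binomial(n=16, p=0.69).
P(X=11) = C(16,11) · p^11 · (1−p)^5
= 4368 · 0.016879 · 0.0028629 = 0.211072

0.2111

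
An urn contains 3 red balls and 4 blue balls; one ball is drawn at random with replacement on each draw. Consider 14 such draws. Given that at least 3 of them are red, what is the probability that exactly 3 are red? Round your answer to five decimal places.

0.06233

X ~ Binomial(14, 0.428571). Want P(X=3 | X≥3) = P(X=3) / P(X≥3).
P(X=3) = C(14,3)·0.428571^3·0.571429^11 = 0.0607789
P(X≥3) = 1 − 0.0003958 − 0.0041558 − 0.0202596 = 0.9751888
Ratio = 0.0607789 / 0.9751888 = 0.0623252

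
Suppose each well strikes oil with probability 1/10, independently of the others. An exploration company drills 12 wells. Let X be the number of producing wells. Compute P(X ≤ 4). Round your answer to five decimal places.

0.99567

X ~ Binomial(12, 0.10); P(X ≤ 4) = Σ C(12,k) p^k (1−p)^(12−k) over k:
  k=0: C(12,0)·0.10^0·0.90^12 = 0.2824295
  k=1: C(12,1)·0.10^1·0.90^11 = 0.3765727
  k=2: C(12,2)·0.10^2·0.90^10 = 0.2301278
  k=3: C(12,3)·0.10^3·0.90^9 = 0.0852325
  k=4: C(12,4)·0.10^4·0.90^8 = 0.0213081
Total = 0.9956707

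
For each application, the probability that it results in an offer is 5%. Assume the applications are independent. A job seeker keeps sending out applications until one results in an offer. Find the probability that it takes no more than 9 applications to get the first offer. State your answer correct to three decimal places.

0.370

Y = number of applications to the first success; geometric, p = 0.05.
P(Y ≤ 9) = 1 − (1−p)^9 = 1 − 0.63025 = 0.36975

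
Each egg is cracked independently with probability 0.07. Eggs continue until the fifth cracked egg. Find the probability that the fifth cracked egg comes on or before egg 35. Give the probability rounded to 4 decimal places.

0.0948

Finishing within 35 eggs ⇔ at least 5 successes in the first 35. With X ~ Binomial(35, 0.07), P(Y ≤ 35) = 1 − P(X ≤ 4).
  k=0: C(35,0)·0.07^0·0.93^35 = 0.078868
  k=1: C(35,1)·0.07^1·0.93^34 = 0.207772
  k=2: C(35,2)·0.07^2·0.93^33 = 0.265858
  k=3: C(35,3)·0.07^3·0.93^32 = 0.220119
  k=4: C(35,4)·0.07^4·0.93^31 = 0.132545
1 − 0.905163 = 0.094837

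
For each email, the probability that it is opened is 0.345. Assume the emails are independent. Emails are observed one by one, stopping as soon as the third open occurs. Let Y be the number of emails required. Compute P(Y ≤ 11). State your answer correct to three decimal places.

0.790

Finishing within 11 emails ⇔ at least 3 successes in the first 11. With X ~ Binomial(11, 0.345), P(Y ≤ 11) = 1 − P(X ≤ 2).
  k=0: C(11,0)·0.345^0·0.655^11 = 0.00952
  k=1: C(11,1)·0.345^1·0.655^10 = 0.05516
  k=2: C(11,2)·0.345^2·0.655^9 = 0.14527
1 − 0.20995 = 0.79005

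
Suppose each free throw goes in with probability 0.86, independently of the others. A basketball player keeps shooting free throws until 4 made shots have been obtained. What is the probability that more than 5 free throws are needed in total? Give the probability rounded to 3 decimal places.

Needing more than 5 free throws ⇔ fewer than 4 successes in the first 5. With X ~ Binomial(5, 0.86), P(Y > 5) = P(X ≤ 3).
  k=0: C(5,0)·0.86^0·0.14^5 = 0.00005
  k=1: C(5,1)·0.86^1·0.14^4 = 0.00165
  k=2: C(5,2)·0.86^2·0.14^3 = 0.02029
  k=3: C(5,3)·0.86^3·0.14^2 = 0.12467
P(X ≤ 3) = 0.14667

0.147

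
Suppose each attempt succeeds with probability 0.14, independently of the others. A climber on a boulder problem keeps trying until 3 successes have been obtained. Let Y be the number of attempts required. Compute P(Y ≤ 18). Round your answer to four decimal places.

0.4713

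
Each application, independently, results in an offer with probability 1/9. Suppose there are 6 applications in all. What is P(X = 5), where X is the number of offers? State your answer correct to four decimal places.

0.0001

X ~ Binomial(n=6, p=0.111111).
P(X=5) = C(6,5) · p^5 · (1−p)^1
= 6 · 1.6935e-05 · 0.88889 = 0.000090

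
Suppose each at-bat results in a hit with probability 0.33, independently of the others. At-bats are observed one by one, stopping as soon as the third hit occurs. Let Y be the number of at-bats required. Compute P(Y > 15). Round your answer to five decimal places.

0.08333

Needing more than 15 at-bats ⇔ fewer than 3 successes in the first 15. With X ~ Binomial(15, 0.33), P(Y > 15) = P(X ≤ 2).
  k=0: C(15,0)·0.33^0·0.67^15 = 0.0024611
  k=1: C(15,1)·0.33^1·0.67^14 = 0.0181825
  k=2: C(15,2)·0.33^2·0.67^13 = 0.0626888
P(X ≤ 2) = 0.0833323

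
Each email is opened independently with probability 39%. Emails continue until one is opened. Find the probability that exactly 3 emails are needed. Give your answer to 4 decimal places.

0.1451

Geometric (trials to first success), p = 0.39.
P(Y = 3) = (1−p)^2 · p = 0.3721 · 0.39 = 0.145119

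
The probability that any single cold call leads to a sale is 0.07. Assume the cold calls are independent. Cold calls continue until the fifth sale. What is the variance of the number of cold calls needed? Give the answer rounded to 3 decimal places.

Y = total cold calls until the fifth success; negative binomial with r=5, p=0.07.
Var(Y) = r(1−p)/p² = 5·0.93 / 0.07² = 948.97959

948.980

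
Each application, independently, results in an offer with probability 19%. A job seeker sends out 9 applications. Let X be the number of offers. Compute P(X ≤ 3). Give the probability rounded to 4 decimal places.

0.9270

X ~ Binomial(9, 0.19); P(X ≤ 3) = Σ C(9,k) p^k (1−p)^(9−k) over k:
  k=0: C(9,0)·0.19^0·0.81^9 = 0.150095
  k=1: C(9,1)·0.19^1·0.81^8 = 0.316866
  k=2: C(9,2)·0.19^2·0.81^7 = 0.297307
  k=3: C(9,3)·0.19^3·0.81^6 = 0.162723
Total = 0.926991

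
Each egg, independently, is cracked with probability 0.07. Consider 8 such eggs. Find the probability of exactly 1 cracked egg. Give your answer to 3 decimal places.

0.337

X ~ Binomial(n=8, p=0.07).
P(X=1) = C(8,1) · p^1 · (1−p)^7
= 8 · 0.07 · 0.6017 = 0.33695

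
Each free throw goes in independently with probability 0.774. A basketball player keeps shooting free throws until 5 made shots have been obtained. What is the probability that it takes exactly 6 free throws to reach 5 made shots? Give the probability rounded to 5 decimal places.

0.31389

Y = trial on which the fifth success occurs; negative binomial, r=5, p=0.774.
P(Y=6) = C(5,4) · p^5 · (1−p)^1
= 5 · 0.27778 · 0.226 = 0.3138942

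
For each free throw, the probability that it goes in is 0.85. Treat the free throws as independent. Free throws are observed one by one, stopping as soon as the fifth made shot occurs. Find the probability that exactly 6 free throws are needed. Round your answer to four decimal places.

0.3328

Y = trial on which the fifth success occurs; negative binomial, r=5, p=0.85.
P(Y=6) = C(5,4) · p^5 · (1−p)^1
= 5 · 0.44371 · 0.15 = 0.332779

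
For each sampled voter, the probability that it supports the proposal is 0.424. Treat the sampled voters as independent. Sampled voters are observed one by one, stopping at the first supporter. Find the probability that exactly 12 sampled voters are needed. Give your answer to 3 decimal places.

0.001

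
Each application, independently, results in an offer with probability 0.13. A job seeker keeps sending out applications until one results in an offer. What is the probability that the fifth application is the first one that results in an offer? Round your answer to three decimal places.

0.074

Geometric (trials to first success), p = 0.13.
P(Y = 5) = (1−p)^4 · p = 0.5729 · 0.13 = 0.07448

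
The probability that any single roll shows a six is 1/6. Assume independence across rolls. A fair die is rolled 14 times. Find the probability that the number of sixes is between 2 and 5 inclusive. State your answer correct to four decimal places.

X ~ Binomial(14, 0.166667); P(2 ≤ X ≤ 5) = Σ C(14,k) p^k (1−p)^(14−k) over k:
  k=2: C(14,2)·0.166667^2·0.833333^12 = 0.283507
  k=3: C(14,3)·0.166667^3·0.833333^11 = 0.226806
  k=4: C(14,4)·0.166667^4·0.833333^10 = 0.124743
  k=5: C(14,5)·0.166667^5·0.833333^9 = 0.049897
Total = 0.684953

0.6850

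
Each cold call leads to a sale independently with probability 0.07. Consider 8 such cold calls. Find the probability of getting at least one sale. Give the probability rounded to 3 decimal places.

0.440

P(at least one) = 1 − P(none) = 1 − (1 − 0.07)^8
= 1 − 0.55958 = 0.44042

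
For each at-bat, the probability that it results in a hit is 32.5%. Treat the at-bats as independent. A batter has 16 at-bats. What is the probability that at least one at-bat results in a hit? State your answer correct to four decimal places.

0.9981

P(at least one) = 1 − P(none) = 1 − (1 − 0.325)^16
= 1 − 0.001857 = 0.998143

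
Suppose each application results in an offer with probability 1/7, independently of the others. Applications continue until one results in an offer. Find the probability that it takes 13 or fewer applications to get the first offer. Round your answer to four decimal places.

0.8652

Y = number of applications to the first success; geometric, p = 0.142857.
P(Y ≤ 13) = 1 − (1−p)^13 = 1 − 0.134801 = 0.865199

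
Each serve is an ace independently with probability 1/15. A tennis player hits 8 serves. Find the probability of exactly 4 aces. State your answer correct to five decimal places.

X ~ Binomial(n=8, p=0.066667).
P(X=4) = C(8,4) · p^4 · (1−p)^4
= 70 · 1.9753e-05 · 0.75883 = 0.0010493

0.00105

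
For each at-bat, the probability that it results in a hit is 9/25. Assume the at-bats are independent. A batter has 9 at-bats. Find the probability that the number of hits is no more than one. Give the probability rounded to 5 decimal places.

0.10921

X ~ Binomial(9, 0.36); P(X ≤ 1) = Σ C(9,k) p^k (1−p)^(9−k) over k:
  k=0: C(9,0)·0.36^0·0.64^9 = 0.0180144
  k=1: C(9,1)·0.36^1·0.64^8 = 0.0911979
Total = 0.1092123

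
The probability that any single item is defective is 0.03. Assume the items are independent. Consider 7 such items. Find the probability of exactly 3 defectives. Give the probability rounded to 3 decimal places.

X ~ Binomial(n=7, p=0.03).
P(X=3) = C(7,3) · p^3 · (1−p)^4
= 35 · 2.7e-05 · 0.88529 = 0.00084

0.001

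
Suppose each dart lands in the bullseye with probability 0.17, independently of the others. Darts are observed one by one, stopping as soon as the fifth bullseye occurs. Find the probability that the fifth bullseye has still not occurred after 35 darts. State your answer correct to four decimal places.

Needing more than 35 darts ⇔ fewer than 5 successes in the first 35. With X ~ Binomial(35, 0.17), P(Y > 35) = P(X ≤ 4).
  k=0: C(35,0)·0.17^0·0.83^35 = 0.001471
  k=1: C(35,1)·0.17^1·0.83^34 = 0.010548
  k=2: C(35,2)·0.17^2·0.83^33 = 0.036728
  k=3: C(35,3)·0.17^3·0.83^32 = 0.082748
  k=4: C(35,4)·0.17^4·0.83^31 = 0.135586
P(X ≤ 4) = 0.267081

0.2671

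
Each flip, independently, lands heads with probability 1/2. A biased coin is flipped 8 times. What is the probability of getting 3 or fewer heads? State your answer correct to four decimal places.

0.3633

X ~ Binomial(8, 0.50); P(X ≤ 3) = Σ C(8,k) p^k (1−p)^(8−k) over k:
  k=0: C(8,0)·0.50^0·0.50^8 = 0.003906
  k=1: C(8,1)·0.50^1·0.50^7 = 0.031250
  k=2: C(8,2)·0.50^2·0.50^6 = 0.109375
  k=3: C(8,3)·0.50^3·0.50^5 = 0.218750
Total = 0.363281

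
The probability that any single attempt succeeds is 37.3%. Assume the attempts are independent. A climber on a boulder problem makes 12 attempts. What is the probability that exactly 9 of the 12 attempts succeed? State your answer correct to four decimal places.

0.0076

X ~ Binomial(n=12, p=0.373).
P(X=9) = C(12,9) · p^9 · (1−p)^3
= 220 · 0.00013976 · 0.24649 = 0.007579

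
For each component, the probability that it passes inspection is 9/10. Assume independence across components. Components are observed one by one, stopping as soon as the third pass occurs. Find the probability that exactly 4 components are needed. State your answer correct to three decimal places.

0.219

Y = trial on which the third success occurs; negative binomial, r=3, p=0.90.
P(Y=4) = C(3,2) · p^3 · (1−p)^1
= 3 · 0.729 · 0.1 = 0.21870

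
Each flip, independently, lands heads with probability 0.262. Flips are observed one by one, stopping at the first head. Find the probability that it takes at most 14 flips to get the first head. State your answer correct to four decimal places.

0.9858

Y = number of flips to the first success; geometric, p = 0.262.
P(Y ≤ 14) = 1 − (1−p)^14 = 1 − 0.014216 = 0.985784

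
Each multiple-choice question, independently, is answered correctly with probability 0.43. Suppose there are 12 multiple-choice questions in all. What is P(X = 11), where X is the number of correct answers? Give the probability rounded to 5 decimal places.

X ~ Binomial(n=12, p=0.43).
P(X=11) = C(12,11) · p^11 · (1−p)^1
= 12 · 9.2929e-05 · 0.57 = 0.0006356

0.00064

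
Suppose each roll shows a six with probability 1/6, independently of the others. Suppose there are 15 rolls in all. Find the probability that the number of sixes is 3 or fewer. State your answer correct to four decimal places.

X ~ Binomial(15, 0.166667); P(X ≤ 3) = Σ C(15,k) p^k (1−p)^(15−k) over k:
  k=0: C(15,0)·0.166667^0·0.833333^15 = 0.064905
  k=1: C(15,1)·0.166667^1·0.833333^14 = 0.194716
  k=2: C(15,2)·0.166667^2·0.833333^13 = 0.272603
  k=3: C(15,3)·0.166667^3·0.833333^12 = 0.236256
Total = 0.768481

0.7685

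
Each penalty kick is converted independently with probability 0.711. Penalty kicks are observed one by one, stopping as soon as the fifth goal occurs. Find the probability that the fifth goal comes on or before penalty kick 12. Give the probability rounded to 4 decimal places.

Finishing within 12 penalty kicks ⇔ at least 5 successes in the first 12. With X ~ Binomial(12, 0.711), P(Y ≤ 12) = 1 − P(X ≤ 4).
  k=0: C(12,0)·0.711^0·0.289^12 = 0.000000
  k=1: C(12,1)·0.711^1·0.289^11 = 0.000010
  k=2: C(12,2)·0.711^2·0.289^10 = 0.000136
  k=3: C(12,3)·0.711^3·0.289^9 = 0.001112
  k=4: C(12,4)·0.711^4·0.289^8 = 0.006156
1 − 0.007414 = 0.992586

0.9926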